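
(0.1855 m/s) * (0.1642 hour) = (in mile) 0.06814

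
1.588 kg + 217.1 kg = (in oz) 7714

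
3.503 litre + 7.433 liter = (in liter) 10.94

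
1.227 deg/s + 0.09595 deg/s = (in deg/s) 1.323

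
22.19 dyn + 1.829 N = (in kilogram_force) 0.1865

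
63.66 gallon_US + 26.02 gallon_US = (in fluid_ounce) 1.148e+04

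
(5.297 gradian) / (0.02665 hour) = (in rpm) 0.008282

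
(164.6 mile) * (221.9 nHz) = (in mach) 0.0001726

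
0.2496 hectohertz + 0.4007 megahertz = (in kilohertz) 400.7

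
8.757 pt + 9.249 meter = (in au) 6.185e-11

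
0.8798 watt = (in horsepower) 0.00118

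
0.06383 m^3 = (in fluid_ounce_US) 2158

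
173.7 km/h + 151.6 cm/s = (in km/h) 179.2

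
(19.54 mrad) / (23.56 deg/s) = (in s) 0.04752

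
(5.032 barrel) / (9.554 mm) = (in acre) 0.02069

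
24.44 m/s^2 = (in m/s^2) 24.44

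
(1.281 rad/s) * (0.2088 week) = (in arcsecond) 3.337e+10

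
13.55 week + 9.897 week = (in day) 164.1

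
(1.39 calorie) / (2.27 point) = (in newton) 7262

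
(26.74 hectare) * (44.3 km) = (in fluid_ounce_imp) 4.169e+14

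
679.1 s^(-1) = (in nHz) 6.791e+11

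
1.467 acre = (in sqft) 6.39e+04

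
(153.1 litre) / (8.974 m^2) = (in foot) 0.05597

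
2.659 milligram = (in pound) 5.862e-06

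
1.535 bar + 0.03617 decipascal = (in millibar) 1535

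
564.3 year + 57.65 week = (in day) 2.064e+05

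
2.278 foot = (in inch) 27.34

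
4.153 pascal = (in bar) 4.153e-05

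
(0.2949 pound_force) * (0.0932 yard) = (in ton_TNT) 2.672e-11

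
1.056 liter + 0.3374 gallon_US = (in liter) 2.333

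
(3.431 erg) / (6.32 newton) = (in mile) 3.373e-11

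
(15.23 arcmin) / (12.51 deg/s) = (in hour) 5.636e-06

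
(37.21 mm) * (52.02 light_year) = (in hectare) 1.831e+12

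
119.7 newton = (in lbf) 26.91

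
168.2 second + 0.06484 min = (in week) 0.0002845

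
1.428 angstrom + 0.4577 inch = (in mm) 11.63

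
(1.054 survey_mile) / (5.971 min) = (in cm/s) 473.5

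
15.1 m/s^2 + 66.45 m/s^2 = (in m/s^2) 81.55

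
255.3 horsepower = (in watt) 1.904e+05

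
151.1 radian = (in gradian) 9619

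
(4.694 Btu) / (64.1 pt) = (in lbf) 4.923e+04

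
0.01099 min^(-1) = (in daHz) 1.832e-05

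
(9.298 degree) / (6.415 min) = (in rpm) 0.004026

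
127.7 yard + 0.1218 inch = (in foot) 383.1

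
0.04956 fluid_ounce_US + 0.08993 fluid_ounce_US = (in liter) 0.004125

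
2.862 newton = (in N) 2.862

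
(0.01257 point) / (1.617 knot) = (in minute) 8.885e-08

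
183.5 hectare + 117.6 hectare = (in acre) 744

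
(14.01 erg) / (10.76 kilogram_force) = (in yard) 1.452e-08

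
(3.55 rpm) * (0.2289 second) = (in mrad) 85.09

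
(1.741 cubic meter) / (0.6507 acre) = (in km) 6.612e-07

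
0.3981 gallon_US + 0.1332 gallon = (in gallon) 0.5313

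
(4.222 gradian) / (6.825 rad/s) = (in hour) 2.699e-06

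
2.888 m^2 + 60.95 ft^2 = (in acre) 0.002113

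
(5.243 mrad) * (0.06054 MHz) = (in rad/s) 317.4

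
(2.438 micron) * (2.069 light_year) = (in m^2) 4.772e+10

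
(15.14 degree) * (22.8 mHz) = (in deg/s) 0.3452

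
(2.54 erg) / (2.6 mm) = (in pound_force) 2.196e-05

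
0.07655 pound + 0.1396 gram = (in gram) 34.86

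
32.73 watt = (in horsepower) 0.04389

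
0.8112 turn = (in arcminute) 1.752e+04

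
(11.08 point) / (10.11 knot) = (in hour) 2.088e-07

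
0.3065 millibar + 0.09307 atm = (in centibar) 9.461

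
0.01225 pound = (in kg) 0.005557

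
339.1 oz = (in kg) 9.613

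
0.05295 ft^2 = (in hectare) 4.919e-07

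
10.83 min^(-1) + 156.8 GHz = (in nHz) 1.568e+20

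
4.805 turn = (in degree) 1730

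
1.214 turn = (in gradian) 485.6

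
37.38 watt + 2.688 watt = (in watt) 40.07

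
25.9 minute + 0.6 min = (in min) 26.5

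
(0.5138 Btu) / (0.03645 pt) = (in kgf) 4.299e+06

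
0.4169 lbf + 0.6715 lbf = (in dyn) 4.841e+05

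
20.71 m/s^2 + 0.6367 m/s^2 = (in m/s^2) 21.35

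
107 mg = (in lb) 0.0002359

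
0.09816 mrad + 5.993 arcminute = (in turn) 0.0002931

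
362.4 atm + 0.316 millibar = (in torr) 2.754e+05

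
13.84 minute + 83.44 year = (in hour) 7.309e+05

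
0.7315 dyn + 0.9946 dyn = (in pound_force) 3.88e-06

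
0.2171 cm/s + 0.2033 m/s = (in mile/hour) 0.4596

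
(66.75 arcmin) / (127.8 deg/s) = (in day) 1.008e-07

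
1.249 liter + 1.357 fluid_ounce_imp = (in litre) 1.288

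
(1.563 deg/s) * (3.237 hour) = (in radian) 317.9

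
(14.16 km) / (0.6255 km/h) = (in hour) 22.64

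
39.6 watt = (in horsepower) 0.0531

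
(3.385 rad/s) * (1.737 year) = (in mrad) 1.854e+11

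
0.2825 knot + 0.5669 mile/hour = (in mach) 0.001171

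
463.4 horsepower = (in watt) 3.456e+05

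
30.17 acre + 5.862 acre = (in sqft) 1.57e+06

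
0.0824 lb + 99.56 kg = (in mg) 9.96e+07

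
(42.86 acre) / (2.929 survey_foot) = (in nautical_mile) 104.9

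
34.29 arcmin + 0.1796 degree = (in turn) 0.002086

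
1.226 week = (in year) 0.02351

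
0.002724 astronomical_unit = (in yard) 4.457e+08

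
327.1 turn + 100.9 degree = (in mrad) 2.057e+06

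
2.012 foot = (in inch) 24.14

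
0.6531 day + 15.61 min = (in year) 0.001819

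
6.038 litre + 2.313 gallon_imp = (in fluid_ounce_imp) 582.6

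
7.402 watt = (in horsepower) 0.009926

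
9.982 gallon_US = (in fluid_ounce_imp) 1330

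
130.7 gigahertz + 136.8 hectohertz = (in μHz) 1.307e+17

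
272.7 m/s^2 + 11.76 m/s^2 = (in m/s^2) 284.5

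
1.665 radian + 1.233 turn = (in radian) 9.412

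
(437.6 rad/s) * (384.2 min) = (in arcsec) 2.081e+12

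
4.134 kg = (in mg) 4.134e+06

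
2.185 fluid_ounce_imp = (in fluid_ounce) 2.099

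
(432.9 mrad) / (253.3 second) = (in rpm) 0.01632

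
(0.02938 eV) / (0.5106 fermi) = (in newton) 9.219e-06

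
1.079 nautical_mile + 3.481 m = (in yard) 2189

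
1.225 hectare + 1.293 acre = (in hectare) 1.748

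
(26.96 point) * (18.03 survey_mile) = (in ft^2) 2971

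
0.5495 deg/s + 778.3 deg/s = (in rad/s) 13.59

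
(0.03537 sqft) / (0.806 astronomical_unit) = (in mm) 2.725e-11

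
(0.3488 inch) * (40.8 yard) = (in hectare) 3.305e-05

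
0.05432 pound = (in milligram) 2.464e+04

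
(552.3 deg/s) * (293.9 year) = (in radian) 8.934e+10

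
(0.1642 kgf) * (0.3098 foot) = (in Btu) 0.0001441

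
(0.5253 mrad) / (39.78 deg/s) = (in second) 0.0007566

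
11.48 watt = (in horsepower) 0.01539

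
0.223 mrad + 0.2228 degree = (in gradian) 0.2618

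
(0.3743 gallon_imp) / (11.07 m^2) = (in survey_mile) 9.551e-08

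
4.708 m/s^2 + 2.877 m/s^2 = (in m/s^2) 7.585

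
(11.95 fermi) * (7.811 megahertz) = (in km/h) 3.36e-07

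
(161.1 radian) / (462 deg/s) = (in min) 0.333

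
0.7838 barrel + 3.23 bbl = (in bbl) 4.014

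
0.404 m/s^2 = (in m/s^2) 0.404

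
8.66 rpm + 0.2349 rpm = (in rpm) 8.895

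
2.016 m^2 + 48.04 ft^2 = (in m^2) 6.479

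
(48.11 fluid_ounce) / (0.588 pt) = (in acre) 0.001695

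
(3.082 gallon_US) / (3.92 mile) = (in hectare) 1.849e-10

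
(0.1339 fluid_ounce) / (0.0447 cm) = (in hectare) 8.859e-07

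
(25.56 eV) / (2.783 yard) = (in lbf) 3.618e-19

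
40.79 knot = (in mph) 46.94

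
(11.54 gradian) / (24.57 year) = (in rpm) 2.234e-09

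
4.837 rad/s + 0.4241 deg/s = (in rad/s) 4.844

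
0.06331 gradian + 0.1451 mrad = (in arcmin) 3.918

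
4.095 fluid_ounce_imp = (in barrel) 0.0007318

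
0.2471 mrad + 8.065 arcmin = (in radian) 0.002593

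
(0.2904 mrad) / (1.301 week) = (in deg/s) 2.115e-08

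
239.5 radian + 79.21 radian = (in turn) 50.72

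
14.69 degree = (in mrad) 256.4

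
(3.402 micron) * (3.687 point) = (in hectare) 4.425e-13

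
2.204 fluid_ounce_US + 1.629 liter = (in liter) 1.694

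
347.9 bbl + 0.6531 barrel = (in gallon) 1.464e+04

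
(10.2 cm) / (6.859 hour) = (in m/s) 4.131e-06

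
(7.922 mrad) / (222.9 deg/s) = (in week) 3.367e-09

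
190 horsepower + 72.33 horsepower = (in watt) 1.956e+05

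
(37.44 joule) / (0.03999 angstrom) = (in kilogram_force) 9.547e+11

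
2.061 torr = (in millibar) 2.748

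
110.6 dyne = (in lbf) 0.0002486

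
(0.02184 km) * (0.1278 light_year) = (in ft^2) 2.842e+17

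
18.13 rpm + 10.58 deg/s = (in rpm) 19.89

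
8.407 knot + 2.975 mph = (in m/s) 5.655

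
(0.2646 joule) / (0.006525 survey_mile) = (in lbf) 0.005665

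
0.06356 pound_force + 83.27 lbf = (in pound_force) 83.33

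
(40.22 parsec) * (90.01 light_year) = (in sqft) 1.138e+37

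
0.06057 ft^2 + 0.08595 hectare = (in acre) 0.2124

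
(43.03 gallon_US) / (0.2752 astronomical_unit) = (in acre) 9.777e-16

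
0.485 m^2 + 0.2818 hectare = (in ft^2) 3.034e+04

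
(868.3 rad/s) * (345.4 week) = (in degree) 1.039e+13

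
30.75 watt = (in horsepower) 0.04124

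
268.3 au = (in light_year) 0.004242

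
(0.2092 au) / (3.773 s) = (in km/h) 2.986e+10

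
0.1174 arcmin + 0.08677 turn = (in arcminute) 1874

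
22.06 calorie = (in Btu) 0.08748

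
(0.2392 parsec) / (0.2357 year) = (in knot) 1.93e+09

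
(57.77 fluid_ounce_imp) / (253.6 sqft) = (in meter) 6.967e-05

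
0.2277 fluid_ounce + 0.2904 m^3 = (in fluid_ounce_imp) 1.022e+04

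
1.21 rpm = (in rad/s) 0.1267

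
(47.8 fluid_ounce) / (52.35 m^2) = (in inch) 0.001063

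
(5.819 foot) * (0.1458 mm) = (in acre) 6.39e-08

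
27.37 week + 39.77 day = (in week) 33.05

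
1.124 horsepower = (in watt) 838.2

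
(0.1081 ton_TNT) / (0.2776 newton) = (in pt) 4.618e+12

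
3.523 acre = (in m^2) 1.426e+04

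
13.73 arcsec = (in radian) 6.656e-05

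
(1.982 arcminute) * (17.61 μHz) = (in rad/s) 1.015e-08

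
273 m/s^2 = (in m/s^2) 273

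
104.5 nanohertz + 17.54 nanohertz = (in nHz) 122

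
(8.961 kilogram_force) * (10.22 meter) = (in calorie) 214.7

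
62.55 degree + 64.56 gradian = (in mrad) 2106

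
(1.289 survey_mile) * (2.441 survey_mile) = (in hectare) 814.9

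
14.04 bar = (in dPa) 1.404e+07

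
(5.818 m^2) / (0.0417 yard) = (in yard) 166.9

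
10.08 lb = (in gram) 4572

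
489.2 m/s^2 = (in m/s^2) 489.2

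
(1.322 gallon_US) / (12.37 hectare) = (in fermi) 4.046e+07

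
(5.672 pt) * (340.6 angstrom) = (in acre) 1.684e-14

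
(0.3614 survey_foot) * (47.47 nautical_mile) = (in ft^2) 1.042e+05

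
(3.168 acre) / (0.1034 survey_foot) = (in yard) 4.449e+05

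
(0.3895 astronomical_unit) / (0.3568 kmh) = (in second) 5.879e+11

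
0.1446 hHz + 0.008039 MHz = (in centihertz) 8.053e+05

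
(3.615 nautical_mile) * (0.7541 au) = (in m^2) 7.553e+14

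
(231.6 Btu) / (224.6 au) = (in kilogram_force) 7.416e-10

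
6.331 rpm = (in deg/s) 37.99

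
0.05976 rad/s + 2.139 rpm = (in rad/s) 0.2838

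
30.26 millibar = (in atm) 0.02986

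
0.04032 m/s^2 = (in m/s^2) 0.04032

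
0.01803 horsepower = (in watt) 13.44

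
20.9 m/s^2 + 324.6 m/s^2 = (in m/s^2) 345.5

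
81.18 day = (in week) 11.6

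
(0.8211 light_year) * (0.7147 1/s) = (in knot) 1.079e+16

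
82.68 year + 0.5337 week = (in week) 4312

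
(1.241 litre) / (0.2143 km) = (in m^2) 5.791e-06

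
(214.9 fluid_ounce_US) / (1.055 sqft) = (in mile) 4.029e-05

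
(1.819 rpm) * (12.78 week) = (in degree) 8.436e+07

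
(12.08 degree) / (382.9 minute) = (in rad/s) 9.177e-06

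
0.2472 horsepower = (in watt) 184.3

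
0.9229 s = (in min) 0.01538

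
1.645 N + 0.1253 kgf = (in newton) 2.874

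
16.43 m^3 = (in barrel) 103.3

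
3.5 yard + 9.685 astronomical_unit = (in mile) 9.003e+08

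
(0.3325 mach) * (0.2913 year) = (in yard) 1.137e+09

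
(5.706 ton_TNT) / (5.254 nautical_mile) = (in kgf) 2.502e+05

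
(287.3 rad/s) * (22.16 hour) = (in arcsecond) 4.728e+12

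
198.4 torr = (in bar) 0.2645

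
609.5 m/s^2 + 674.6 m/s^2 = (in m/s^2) 1284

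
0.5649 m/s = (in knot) 1.098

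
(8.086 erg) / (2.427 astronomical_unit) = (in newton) 2.227e-18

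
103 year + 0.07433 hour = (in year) 103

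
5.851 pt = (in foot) 0.006772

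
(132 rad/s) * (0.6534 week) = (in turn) 8.302e+06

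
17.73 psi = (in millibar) 1222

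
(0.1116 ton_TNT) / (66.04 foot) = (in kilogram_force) 2.365e+06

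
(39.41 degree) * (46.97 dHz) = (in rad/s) 3.231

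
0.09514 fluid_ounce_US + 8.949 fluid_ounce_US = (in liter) 0.2675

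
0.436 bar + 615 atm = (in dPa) 6.236e+08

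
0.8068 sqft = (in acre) 1.852e-05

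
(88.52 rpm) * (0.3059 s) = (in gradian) 180.5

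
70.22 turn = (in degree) 2.528e+04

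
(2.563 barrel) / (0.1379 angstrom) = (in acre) 7.302e+06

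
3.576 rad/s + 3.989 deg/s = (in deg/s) 208.9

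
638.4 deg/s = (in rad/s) 11.14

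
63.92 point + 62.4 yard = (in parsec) 1.85e-15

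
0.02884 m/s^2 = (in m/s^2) 0.02884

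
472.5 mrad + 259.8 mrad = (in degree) 41.96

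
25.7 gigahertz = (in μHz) 2.57e+16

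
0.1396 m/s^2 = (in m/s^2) 0.1396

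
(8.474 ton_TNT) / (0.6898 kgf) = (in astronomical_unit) 0.03504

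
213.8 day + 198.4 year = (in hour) 1.743e+06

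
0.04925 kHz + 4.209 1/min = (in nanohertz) 4.932e+10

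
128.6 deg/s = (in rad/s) 2.244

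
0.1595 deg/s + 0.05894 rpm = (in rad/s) 0.008956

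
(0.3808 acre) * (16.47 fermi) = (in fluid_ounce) 8.582e-07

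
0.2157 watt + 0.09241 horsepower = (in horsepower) 0.0927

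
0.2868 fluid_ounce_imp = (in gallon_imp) 0.001793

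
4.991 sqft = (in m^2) 0.4637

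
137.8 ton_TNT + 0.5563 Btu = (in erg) 5.766e+18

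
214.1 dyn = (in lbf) 0.0004813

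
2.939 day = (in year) 0.008052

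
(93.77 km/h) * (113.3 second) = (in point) 8.365e+06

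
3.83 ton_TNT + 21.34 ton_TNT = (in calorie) 2.517e+10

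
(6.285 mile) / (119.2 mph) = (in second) 189.8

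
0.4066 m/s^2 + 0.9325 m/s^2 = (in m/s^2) 1.339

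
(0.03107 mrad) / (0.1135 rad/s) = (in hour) 7.604e-08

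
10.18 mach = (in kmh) 1.248e+04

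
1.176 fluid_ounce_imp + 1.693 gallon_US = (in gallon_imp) 1.417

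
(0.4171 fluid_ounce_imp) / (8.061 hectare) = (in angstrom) 1.47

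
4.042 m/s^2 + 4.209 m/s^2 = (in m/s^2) 8.251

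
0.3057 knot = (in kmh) 0.5662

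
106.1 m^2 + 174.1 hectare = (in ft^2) 1.874e+07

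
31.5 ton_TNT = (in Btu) 1.249e+08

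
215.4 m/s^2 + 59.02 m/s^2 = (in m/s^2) 274.4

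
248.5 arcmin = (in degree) 4.142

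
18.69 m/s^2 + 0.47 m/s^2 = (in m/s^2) 19.16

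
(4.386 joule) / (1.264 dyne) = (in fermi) 3.47e+20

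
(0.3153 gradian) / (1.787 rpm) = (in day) 3.063e-07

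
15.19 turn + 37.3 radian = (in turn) 21.13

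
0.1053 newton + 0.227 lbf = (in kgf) 0.1137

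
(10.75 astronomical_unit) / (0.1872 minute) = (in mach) 4.205e+08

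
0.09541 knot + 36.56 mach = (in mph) 2.785e+04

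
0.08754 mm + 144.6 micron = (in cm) 0.02321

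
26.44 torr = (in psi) 0.5113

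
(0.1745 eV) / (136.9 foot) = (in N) 6.7e-22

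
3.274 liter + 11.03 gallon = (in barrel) 0.2832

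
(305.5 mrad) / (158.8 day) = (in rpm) 2.126e-07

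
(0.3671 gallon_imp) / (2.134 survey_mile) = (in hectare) 4.859e-11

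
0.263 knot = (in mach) 0.0003974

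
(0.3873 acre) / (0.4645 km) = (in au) 2.256e-11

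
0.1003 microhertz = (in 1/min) 6.018e-06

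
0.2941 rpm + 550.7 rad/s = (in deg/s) 3.155e+04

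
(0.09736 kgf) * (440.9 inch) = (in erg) 1.069e+08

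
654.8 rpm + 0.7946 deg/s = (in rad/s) 68.58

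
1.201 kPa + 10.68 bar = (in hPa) 1.069e+04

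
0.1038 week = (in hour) 17.44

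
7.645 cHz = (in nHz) 7.645e+07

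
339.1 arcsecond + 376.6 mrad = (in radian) 0.3782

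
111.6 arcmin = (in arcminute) 111.6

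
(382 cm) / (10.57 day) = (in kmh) 1.506e-05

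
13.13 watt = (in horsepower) 0.01761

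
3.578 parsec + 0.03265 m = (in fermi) 1.104e+32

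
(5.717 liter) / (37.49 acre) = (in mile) 2.341e-11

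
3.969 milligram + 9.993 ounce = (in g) 283.3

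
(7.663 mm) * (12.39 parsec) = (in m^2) 2.93e+15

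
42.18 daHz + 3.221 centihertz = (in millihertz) 4.218e+05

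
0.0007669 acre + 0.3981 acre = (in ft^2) 1.737e+04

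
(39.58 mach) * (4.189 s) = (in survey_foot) 1.852e+05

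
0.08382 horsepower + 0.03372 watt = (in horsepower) 0.08387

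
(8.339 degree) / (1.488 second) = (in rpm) 0.934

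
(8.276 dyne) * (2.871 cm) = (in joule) 2.376e-06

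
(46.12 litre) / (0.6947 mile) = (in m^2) 4.125e-05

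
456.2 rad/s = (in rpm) 4356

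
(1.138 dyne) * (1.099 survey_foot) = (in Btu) 3.613e-09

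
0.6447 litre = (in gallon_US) 0.1703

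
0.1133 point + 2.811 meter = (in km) 0.002811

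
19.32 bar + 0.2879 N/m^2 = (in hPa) 1.932e+04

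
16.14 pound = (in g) 7321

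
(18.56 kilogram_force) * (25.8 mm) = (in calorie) 1.122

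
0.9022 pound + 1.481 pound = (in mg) 1.081e+06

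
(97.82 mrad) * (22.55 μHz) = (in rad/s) 2.206e-06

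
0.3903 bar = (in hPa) 390.3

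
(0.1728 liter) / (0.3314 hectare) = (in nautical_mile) 2.815e-11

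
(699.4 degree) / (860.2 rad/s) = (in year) 4.5e-10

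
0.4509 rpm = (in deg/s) 2.705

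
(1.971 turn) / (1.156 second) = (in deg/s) 613.8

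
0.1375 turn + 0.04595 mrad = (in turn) 0.1375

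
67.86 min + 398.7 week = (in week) 398.7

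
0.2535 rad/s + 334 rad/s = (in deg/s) 1.915e+04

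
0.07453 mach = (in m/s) 25.38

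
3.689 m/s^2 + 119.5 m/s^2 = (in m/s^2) 123.2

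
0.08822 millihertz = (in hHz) 8.822e-07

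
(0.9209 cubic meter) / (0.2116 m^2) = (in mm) 4352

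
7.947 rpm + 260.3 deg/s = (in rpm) 51.33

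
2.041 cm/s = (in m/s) 0.02041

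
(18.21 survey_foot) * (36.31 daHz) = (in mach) 5.919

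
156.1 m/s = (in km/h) 562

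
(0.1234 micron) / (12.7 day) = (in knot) 2.186e-13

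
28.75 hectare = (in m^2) 2.875e+05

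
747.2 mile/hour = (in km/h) 1203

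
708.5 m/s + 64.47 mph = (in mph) 1649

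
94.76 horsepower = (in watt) 7.066e+04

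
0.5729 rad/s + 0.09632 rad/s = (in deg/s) 38.34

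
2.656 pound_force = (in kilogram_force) 1.205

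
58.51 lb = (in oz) 936.2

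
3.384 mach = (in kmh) 4148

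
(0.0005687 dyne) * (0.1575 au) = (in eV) 8.363e+20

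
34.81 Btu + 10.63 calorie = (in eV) 2.295e+23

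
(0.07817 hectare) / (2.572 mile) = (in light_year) 1.996e-17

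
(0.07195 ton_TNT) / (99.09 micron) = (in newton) 3.038e+12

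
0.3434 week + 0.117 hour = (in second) 2.081e+05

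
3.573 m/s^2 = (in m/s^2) 3.573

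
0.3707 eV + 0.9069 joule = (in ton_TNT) 2.168e-10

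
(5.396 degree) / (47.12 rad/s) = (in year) 6.338e-11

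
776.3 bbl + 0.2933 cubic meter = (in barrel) 778.1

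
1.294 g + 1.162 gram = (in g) 2.456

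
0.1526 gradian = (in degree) 0.1373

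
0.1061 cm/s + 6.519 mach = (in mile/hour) 4965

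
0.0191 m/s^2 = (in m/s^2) 0.0191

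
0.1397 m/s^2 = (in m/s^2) 0.1397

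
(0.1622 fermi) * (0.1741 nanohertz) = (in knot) 5.489e-26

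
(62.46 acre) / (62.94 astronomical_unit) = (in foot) 8.808e-08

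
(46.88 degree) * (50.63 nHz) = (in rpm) 3.956e-07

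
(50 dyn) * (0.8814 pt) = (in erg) 1.555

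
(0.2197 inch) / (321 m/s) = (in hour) 4.829e-09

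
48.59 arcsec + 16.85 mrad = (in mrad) 17.09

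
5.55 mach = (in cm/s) 1.89e+05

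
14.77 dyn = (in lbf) 3.32e-05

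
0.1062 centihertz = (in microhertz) 1062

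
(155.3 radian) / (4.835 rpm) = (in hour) 0.0852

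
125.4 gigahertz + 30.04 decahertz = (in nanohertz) 1.254e+20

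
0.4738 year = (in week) 24.71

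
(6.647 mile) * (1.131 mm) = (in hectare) 0.00121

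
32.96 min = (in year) 6.271e-05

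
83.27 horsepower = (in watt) 6.209e+04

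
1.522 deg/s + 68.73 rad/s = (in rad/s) 68.76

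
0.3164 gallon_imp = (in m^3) 0.001438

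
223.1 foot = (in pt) 1.928e+05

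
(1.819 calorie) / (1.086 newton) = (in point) 1.987e+04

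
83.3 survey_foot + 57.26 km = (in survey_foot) 1.879e+05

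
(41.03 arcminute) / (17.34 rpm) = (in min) 0.0001095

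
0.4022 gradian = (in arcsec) 1303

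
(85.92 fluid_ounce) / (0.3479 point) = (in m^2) 20.7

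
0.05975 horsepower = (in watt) 44.56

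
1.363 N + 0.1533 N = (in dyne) 1.516e+05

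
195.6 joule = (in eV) 1.221e+21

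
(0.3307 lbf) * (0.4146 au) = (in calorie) 2.181e+10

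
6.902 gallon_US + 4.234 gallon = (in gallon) 11.14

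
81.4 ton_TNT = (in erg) 3.406e+18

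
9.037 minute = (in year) 1.719e-05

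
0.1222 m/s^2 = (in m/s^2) 0.1222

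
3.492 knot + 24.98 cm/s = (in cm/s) 204.6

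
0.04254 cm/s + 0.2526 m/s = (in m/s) 0.253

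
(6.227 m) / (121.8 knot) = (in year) 3.151e-09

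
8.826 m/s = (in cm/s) 882.6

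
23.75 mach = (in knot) 1.572e+04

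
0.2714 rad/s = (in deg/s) 15.55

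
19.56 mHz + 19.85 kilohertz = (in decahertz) 1985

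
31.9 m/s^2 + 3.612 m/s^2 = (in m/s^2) 35.51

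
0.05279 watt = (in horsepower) 7.079e-05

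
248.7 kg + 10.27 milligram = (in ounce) 8773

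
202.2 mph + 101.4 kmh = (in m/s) 118.6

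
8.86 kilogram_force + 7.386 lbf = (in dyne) 1.197e+07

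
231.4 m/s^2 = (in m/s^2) 231.4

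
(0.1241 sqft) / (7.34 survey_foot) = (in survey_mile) 3.202e-06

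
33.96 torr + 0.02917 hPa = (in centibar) 4.531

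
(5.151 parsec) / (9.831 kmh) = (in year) 1.846e+09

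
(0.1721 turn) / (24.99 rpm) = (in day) 4.782e-06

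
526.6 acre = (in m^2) 2.131e+06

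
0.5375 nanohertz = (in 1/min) 3.225e-08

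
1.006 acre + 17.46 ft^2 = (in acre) 1.006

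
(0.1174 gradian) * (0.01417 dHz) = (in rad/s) 2.613e-06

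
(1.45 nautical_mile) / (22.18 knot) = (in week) 0.0003891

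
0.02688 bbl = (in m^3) 0.004274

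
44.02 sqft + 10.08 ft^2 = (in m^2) 5.026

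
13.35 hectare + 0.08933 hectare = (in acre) 33.21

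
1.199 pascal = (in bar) 1.199e-05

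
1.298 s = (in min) 0.02163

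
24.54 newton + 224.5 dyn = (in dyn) 2.454e+06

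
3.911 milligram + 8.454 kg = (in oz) 298.2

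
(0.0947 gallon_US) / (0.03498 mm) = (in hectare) 0.001025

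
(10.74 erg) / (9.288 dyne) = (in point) 32.78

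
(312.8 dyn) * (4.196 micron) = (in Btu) 1.244e-11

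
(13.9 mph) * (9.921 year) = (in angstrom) 1.944e+19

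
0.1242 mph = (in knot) 0.1079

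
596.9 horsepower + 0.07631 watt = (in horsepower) 596.9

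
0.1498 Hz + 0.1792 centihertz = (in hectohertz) 0.001516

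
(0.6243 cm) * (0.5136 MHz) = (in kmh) 1.154e+04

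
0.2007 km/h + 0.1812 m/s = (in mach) 0.0006959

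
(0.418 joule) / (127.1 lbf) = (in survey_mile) 4.594e-07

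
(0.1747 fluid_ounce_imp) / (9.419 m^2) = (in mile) 3.275e-10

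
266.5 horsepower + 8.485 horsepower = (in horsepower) 275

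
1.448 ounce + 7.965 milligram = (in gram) 41.06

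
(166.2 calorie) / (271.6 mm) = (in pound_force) 575.6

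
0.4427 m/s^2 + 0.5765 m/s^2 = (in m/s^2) 1.019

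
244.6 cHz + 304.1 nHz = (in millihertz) 2446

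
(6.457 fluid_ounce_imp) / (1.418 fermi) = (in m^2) 1.294e+11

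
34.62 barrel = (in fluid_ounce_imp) 1.937e+05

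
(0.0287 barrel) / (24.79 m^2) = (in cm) 0.01841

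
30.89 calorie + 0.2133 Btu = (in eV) 2.211e+21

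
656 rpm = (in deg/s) 3936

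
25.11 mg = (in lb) 5.536e-05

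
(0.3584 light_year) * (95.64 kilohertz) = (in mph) 7.254e+20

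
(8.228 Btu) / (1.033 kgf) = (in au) 5.728e-09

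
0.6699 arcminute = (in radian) 0.0001949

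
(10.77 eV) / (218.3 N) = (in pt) 2.241e-17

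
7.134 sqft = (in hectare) 6.628e-05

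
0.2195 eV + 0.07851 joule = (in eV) 4.9e+17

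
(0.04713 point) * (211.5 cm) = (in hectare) 3.516e-09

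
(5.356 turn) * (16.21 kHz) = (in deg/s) 3.126e+07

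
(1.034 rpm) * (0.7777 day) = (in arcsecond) 1.501e+09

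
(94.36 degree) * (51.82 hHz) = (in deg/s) 4.89e+05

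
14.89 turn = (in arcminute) 3.216e+05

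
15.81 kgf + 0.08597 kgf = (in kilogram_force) 15.9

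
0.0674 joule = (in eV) 4.207e+17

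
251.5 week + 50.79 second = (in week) 251.5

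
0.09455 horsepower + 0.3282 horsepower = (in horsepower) 0.4228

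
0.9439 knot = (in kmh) 1.748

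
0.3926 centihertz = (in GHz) 3.926e-12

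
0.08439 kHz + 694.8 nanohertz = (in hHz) 0.8439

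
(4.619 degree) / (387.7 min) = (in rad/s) 3.466e-06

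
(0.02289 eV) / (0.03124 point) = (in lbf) 7.481e-17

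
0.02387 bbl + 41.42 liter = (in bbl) 0.2844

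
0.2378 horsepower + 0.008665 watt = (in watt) 177.3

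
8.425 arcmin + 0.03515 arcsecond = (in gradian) 0.156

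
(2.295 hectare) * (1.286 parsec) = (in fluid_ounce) 3.079e+25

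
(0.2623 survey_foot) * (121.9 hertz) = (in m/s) 9.746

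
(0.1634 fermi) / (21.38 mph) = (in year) 5.421e-25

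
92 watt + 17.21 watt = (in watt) 109.2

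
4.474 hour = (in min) 268.4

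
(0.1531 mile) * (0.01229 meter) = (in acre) 0.0007483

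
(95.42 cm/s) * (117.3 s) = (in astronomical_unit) 7.482e-10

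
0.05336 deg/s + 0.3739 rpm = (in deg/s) 2.297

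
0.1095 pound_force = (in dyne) 4.871e+04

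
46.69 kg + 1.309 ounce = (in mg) 4.673e+07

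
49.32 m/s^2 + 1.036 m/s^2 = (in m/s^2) 50.36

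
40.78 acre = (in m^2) 1.65e+05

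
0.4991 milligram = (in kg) 4.991e-07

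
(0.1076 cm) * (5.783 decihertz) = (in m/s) 0.0006223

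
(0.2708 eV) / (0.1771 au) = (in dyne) 1.638e-25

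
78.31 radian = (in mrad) 7.831e+04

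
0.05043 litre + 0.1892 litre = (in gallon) 0.0633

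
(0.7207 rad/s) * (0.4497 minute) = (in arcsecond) 4.011e+06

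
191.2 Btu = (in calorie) 4.821e+04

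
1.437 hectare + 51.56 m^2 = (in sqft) 1.552e+05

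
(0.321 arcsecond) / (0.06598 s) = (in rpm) 0.0002252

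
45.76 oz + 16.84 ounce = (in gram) 1775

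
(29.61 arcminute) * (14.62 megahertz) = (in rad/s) 1.259e+05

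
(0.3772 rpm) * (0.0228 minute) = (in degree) 3.096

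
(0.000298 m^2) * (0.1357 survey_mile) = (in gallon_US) 17.19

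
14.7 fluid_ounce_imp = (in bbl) 0.002627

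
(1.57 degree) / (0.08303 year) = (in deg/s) 5.996e-07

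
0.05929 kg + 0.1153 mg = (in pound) 0.1307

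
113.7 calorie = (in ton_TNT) 1.137e-07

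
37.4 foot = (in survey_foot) 37.4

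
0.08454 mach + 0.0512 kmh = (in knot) 55.98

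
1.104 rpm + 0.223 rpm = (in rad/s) 0.139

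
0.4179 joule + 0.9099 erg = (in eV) 2.608e+18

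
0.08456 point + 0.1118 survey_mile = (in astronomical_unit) 1.203e-09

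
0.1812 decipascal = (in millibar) 0.0001812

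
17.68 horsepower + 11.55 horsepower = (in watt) 2.18e+04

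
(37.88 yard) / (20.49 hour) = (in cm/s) 0.04696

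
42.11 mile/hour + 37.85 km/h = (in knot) 57.03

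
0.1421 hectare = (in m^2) 1421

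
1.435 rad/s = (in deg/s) 82.22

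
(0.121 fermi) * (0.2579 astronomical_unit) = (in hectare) 4.668e-10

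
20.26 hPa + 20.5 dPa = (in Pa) 2028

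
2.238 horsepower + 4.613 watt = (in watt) 1673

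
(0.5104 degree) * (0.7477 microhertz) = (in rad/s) 6.661e-09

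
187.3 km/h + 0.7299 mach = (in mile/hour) 672.3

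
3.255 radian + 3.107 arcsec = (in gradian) 207.2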